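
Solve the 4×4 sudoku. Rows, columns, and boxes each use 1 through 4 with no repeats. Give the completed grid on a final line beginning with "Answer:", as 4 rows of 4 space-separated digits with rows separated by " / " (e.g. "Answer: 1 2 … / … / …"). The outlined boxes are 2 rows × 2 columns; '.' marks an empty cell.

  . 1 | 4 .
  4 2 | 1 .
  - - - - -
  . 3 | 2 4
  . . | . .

Step 1. [r2c4∈{3}] r2c4 is down to just 3, so r2c4=3.
Step 2. [r3c1∈{1}] r3c1's peers cover all but 1, so r3c1=1.
Step 3. [r4c2∈{4}] r4c2's peers cover all but 4 ⇒ r4c2=4.
Step 4. [r1c1∈{3}] r1c1 has the single candidate 3, so r1c1=3.
Step 5. [r4c1∈{2}] r4c1's peers cover all but 2. So r4c1=2.
Step 6. [r4c3∈{3}] r4c3's peers cover all but 3 ⇒ r4c3=3.
Step 7. [r4c4∈{1}] r4c4's peers cover all but 1 ⇒ r4c4=1.
Step 8. [r1c4∈{2}] r1c4 has the single candidate 2, so r1c4=2.

Answer: 3 1 4 2 / 4 2 1 3 / 1 3 2 4 / 2 4 3 1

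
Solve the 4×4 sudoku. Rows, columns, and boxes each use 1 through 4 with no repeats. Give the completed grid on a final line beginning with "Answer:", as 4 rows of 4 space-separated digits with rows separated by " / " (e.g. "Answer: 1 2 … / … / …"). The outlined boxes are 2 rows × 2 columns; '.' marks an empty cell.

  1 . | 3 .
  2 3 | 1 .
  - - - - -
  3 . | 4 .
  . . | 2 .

Step 1. [r1c2∈{4}] only 4 remains possible at r1c2 ⇒ r1c2=4.
Step 2. [r3c4∈{1}] r3c4 is down to just 1, so r3c4=1.
Step 3. [r4c2∈{1}] r4c2 has the single candidate 1. So r4c2=1.
Step 4. [r3c2∈{2}] nothing but 2 survives at r3c2, so r3c2=2.
Step 5. [r4c4∈{3}] r4c4's peers cover all but 3 ⇒ r4c4=3.
Step 6. [r1c4∈{2}] r1c4 has the single candidate 2. So r1c4=2.
Step 7. [r2c4∈{4}] nothing but 4 survives at r2c4 ⇒ r2c4=4.
Step 8. [r4c1∈{4}] nothing but 4 survives at r4c1 ⇒ r4c1=4.

Answer: 1 4 3 2 / 2 3 1 4 / 3 2 4 1 / 4 1 2 3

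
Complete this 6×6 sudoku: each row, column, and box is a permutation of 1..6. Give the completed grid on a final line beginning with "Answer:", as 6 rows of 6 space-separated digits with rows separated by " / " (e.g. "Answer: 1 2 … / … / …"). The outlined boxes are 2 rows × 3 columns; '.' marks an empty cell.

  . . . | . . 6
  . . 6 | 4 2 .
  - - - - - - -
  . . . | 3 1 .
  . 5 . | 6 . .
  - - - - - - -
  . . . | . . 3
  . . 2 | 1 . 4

Step 1. [r3c3∈{4}] nothing but 4 survives at r3c3, so r3c3=4.
Step 2. [r1c4∈{5}] only 5 remains possible at r1c4. So r1c4=5.
Step 3. [r5c3∈{1,5}] across col 3, 5 lands solely at r5c3, so r5c3=5.
Step 4. [r5c5∈{6}] only 6 remains possible at r5c5 ⇒ r5c5=6.
Step 5. [r1c5∈{3}] r1c5 is down to just 3 ⇒ r1c5=3.
Step 6. [r1c3∈{1}] r1c3 is down to just 1, so r1c3=1.
Step 7. [r4c1∈{1,2,3}] row 4 places 1 nowhere but r4c1 ⇒ r4c1=1.
Step 8. [r2c2∈{3}] r2c2 has the single candidate 3. So r2c2=3.
Step 9. [r6c2∈{6}] nothing but 6 survives at r6c2. So r6c2=6.
Step 10. [r3c2∈{2}] r3c2 is down to just 2. So r3c2=2.
Step 11. [r5c1∈{4}] r5c1 has the single candidate 4. So r5c1=4.
Step 12. [r3c1∈{6}] r3c1's peers cover all but 6. So r3c1=6.
Step 13. [r5c2∈{1}] r5c2's peers cover all but 1, so r5c2=1.
Step 14. [r2c6∈{1}] nothing but 1 survives at r2c6 ⇒ r2c6=1.
Step 15. [r1c1∈{2}] r1c1 has the single candidate 2, so r1c1=2.
Step 16. [r5c4∈{2}] r5c4 has the single candidate 2. So r5c4=2.
Step 17. [r6c5∈{5}] r6c5 is down to just 5 ⇒ r6c5=5.
Step 18. [r3c6∈{5}] nothing but 5 survives at r3c6, so r3c6=5.
Step 19. [r6c1∈{3}] r6c1's peers cover all but 3. So r6c1=3.
Step 20. [r4c6∈{2}] r4c6 has the single candidate 2. So r4c6=2.
Step 21. [r2c1∈{5}] r2c1 is down to just 5, so r2c1=5.
Step 22. [r1c2∈{4}] r1c2 is down to just 4. So r1c2=4.
Step 23. [r4c3∈{3}] r4c3's peers cover all but 3 ⇒ r4c3=3.
Step 24. [r4c5∈{4}] r4c5 has the single candidate 4, so r4c5=4.

Answer: 2 4 1 5 3 6 / 5 3 6 4 2 1 / 6 2 4 3 1 5 / 1 5 3 6 4 2 / 4 1 5 2 6 3 / 3 6 2 1 5 4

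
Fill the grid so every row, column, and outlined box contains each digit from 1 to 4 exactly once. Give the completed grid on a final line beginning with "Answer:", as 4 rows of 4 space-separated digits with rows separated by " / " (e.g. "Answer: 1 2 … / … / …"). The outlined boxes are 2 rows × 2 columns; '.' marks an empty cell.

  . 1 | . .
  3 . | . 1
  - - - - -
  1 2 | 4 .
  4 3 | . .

Step 1. [r2c3∈{2}] r2c3's peers cover all but 2, so r2c3=2.
Step 2. [r1c4∈{3,4}] 4 has one home in row 1: r1c4. So r1c4=4.
Step 3. [r1c1∈{2}] nothing but 2 survives at r1c1, so r1c1=2.
Step 4. [r4c3∈{1}] r4c3 is down to just 1. So r4c3=1.
Step 5. [r4c4∈{2}] only 2 remains possible at r4c4. So r4c4=2.
Step 6. [r1c3∈{3}] r1c3 is down to just 3 ⇒ r1c3=3.
Step 7. [r3c4∈{3}] only 3 remains possible at r3c4 ⇒ r3c4=3.
Step 8. [r2c2∈{4}] r2c2's peers cover all but 4. So r2c2=4.

Answer: 2 1 3 4 / 3 4 2 1 / 1 2 4 3 / 4 3 1 2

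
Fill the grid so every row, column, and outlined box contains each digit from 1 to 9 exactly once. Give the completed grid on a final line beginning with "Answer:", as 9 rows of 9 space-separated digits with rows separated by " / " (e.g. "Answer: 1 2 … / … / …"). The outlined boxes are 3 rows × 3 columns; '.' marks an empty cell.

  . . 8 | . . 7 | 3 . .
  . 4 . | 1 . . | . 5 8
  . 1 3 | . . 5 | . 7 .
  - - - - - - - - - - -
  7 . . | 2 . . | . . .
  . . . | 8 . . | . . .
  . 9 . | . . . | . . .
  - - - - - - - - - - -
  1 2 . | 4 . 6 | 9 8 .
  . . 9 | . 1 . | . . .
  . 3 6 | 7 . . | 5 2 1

Step 1. [r1c8∈{1,4,6,9}] r1c8 is the only open cell in row 1 admitting 1 ⇒ r1c8=1.
Step 2. [r8c2∈{5,7,8}] r8c2 is the only open cell in col 2 admitting 7, so r8c2=7.
Step 3. [r3c5∈{2,4,6,8,9}] r3c5 is the only open cell in row 3 admitting 8, so r3c5=8.
Step 4. [r1c5∈{2,4,6,9}] r1c5 is the only open cell in box 2 admitting 4, so r1c5=4.
Step 5. [r2c5∈{2,3,6,9}] 2 has one home in col 5: r2c5 ⇒ r2c5=2.
Step 6. [r2c7∈{6}] r2c7 is down to just 6 ⇒ r2c7=6.
Step 7. [r8c7∈{4}] nothing but 4 survives at r8c7. So r8c7=4.
Step 8. [r2c6∈{3,9}] 3 has one home in row 2: r2c6, so r2c6=3.
Step 9. [r3c9∈{2,4,9}] row 3 places 4 nowhere but r3c9 ⇒ r3c9=4.
Step 10. [r7c3∈{5}] r7c3's peers cover all but 5 ⇒ r7c3=5.
Step 11. [r1c9∈{2,9}] 9 has one home in box 3: r1c9. So r1c9=9.
Step 12. [r1c1∈{2,5,6}] across row 1, 2 lands solely at r1c1. So r1c1=2.
Step 13. [r7c5∈{3}] r7c5 has the single candidate 3 ⇒ r7c5=3.
Step 14. [r6c4∈{3,5,6}] in col 4, 3 fits only at r6c4. So r6c4=3.
Step 15. [r5c1∈{3,4,5,6}] r5c1 is the only open cell in col 1 admitting 3 ⇒ r5c1=3.
Step 16. [r6c1∈{4,5,6,8}] 5 has one home in col 1: r6c1 ⇒ r6c1=5.
Step 17. [r5c2∈{6}] r5c2's peers cover all but 6. So r5c2=6.
Step 18. [r6c7∈{1,2,7,8}] row 6 places 8 nowhere but r6c7. So r6c7=8.
Step 19. [r5c7∈{1,2,7}] r5c7 is the only open cell in col 7 admitting 7, so r5c7=7.
Step 20. [r9c5∈{9}] nothing but 9 survives at r9c5. So r9c5=9.
Step 21. [r4c7∈{1}] r4c7's peers cover all but 1, so r4c7=1.
Step 22. [r4c3∈{4}] r4c3's peers cover all but 4, so r4c3=4.
Step 23. [r3c1∈{6,9}] r3c1 is the only open cell in col 1 admitting 6. So r3c1=6.
Step 24. [r4c6∈{9}] nothing but 9 survives at r4c6. So r4c6=9.
Step 25. [r8c1∈{8}] r8c1 is down to just 8, so r8c1=8.
Step 26. [r5c5∈{5}] nothing but 5 survives at r5c5 ⇒ r5c5=5.
Step 27. [r4c5∈{6}] nothing but 6 survives at r4c5. So r4c5=6.
Step 28. [r5c9∈{2}] r5c9 has the single candidate 2, so r5c9=2.
Step 29. [r5c3∈{1}] r5c3's peers cover all but 1. So r5c3=1.
Step 30. [r5c6∈{4}] nothing but 4 survives at r5c6 ⇒ r5c6=4.
Step 31. [r6c9∈{6}] only 6 remains possible at r6c9. So r6c9=6.
Step 32. [r8c9∈{3}] r8c9's peers cover all but 3. So r8c9=3.
Step 33. [r8c8∈{6}] r8c8 has the single candidate 6, so r8c8=6.
Step 34. [r9c6∈{8}] r9c6 has the single candidate 8, so r9c6=8.
Step 35. [r6c5∈{7}] r6c5 is down to just 7. So r6c5=7.
Step 36. [r6c8∈{4}] only 4 remains possible at r6c8. So r6c8=4.
Step 37. [r7c9∈{7}] only 7 remains possible at r7c9 ⇒ r7c9=7.
Step 38. [r4c9∈{5}] r4c9's peers cover all but 5 ⇒ r4c9=5.
Step 39. [r4c2∈{8}] only 8 remains possible at r4c2. So r4c2=8.
Step 40. [r8c6∈{2}] nothing but 2 survives at r8c6 ⇒ r8c6=2.
Step 41. [r3c4∈{9}] nothing but 9 survives at r3c4. So r3c4=9.
Step 42. [r3c7∈{2}] only 2 remains possible at r3c7, so r3c7=2.
Step 43. [r1c2∈{5}] r1c2 has the single candidate 5, so r1c2=5.
Step 44. [r2c1∈{9}] nothing but 9 survives at r2c1 ⇒ r2c1=9.
Step 45. [r6c3∈{2}] only 2 remains possible at r6c3. So r6c3=2.
Step 46. [r5c8∈{9}] only 9 remains possible at r5c8, so r5c8=9.
Step 47. [r2c3∈{7}] r2c3 is down to just 7. So r2c3=7.
Step 48. [r6c6∈{1}] r6c6 is down to just 1 ⇒ r6c6=1.
Step 49. [r9c1∈{4}] only 4 remains possible at r9c1 ⇒ r9c1=4.
Step 50. [r8c4∈{5}] nothing but 5 survives at r8c4. So r8c4=5.
Step 51. [r4c8∈{3}] r4c8 is down to just 3 ⇒ r4c8=3.
Step 52. [r1c4∈{6}] r1c4 has the single candidate 6, so r1c4=6.

Answer: 2 5 8 6 4 7 3 1 9 / 9 4 7 1 2 3 6 5 8 / 6 1 3 9 8 5 2 7 4 / 7 8 4 2 6 9 1 3 5 / 3 6 1 8 5 4 7 9 2 / 5 9 2 3 7 1 8 4 6 / 1 2 5 4 3 6 9 8 7 / 8 7 9 5 1 2 4 6 3 / 4 3 6 7 9 8 5 2 1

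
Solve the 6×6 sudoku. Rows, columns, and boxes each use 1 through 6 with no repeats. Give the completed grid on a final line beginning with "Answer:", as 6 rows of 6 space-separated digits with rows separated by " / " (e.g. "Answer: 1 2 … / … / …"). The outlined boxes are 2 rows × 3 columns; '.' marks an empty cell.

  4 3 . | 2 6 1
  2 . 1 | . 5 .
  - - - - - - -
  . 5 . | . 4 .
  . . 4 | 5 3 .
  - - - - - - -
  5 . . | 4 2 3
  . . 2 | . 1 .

Step 1. [r6c4∈{6}] nothing but 6 survives at r6c4 ⇒ r6c4=6.
Step 2. [r4c2∈{1,2,6}] 2 has one home in col 2: r4c2. So r4c2=2.
Step 3. [r4c6∈{6}] nothing but 6 survives at r4c6, so r4c6=6.
Step 4. [r3c1∈{1,3,6}] in col 1, 6 fits only at r3c1. So r3c1=6.
Step 5. [r5c2∈{1,6}] row 5 places 1 nowhere but r5c2, so r5c2=1.
Step 6. [r3c6∈{2}] nothing but 2 survives at r3c6, so r3c6=2.
Step 7. [r2c4∈{3}] r2c4 is down to just 3 ⇒ r2c4=3.
Step 8. [r3c4∈{1}] r3c4 has the single candidate 1 ⇒ r3c4=1.
Step 9. [r4c1∈{1}] r4c1's peers cover all but 1 ⇒ r4c1=1.
Step 10. [r2c2∈{6}] r2c2's peers cover all but 6 ⇒ r2c2=6.
Step 11. [r5c3∈{6}] r5c3 is down to just 6 ⇒ r5c3=6.
Step 12. [r3c3∈{3}] only 3 remains possible at r3c3. So r3c3=3.
Step 13. [r1c3∈{5}] r1c3 is down to just 5, so r1c3=5.
Step 14. [r6c2∈{4}] r6c2's peers cover all but 4 ⇒ r6c2=4.
Step 15. [r6c1∈{3}] only 3 remains possible at r6c1 ⇒ r6c1=3.
Step 16. [r2c6∈{4}] r2c6 has the single candidate 4, so r2c6=4.
Step 17. [r6c6∈{5}] r6c6's peers cover all but 5, so r6c6=5.

Answer: 4 3 5 2 6 1 / 2 6 1 3 5 4 / 6 5 3 1 4 2 / 1 2 4 5 3 6 / 5 1 6 4 2 3 / 3 4 2 6 1 5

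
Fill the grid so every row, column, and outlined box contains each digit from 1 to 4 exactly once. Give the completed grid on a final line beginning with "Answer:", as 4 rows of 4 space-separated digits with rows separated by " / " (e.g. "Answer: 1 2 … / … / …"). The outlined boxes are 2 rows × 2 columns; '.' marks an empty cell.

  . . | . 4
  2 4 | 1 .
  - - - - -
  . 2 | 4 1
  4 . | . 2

Step 1. [r1c1∈{1,3}] across col 1, 1 lands solely at r1c1. So r1c1=1.
Step 2. [r4c3∈{3}] r4c3 is down to just 3, so r4c3=3.
Step 3. [r3c1∈{3}] nothing but 3 survives at r3c1. So r3c1=3.
Step 4. [r1c2∈{3}] nothing but 3 survives at r1c2 ⇒ r1c2=3.
Step 5. [r1c3∈{2}] r1c3 is down to just 2 ⇒ r1c3=2.
Step 6. [r4c2∈{1}] r4c2 has the single candidate 1, so r4c2=1.
Step 7. [r2c4∈{3}] r2c4 has the single candidate 3 ⇒ r2c4=3.

Answer: 1 3 2 4 / 2 4 1 3 / 3 2 4 1 / 4 1 3 2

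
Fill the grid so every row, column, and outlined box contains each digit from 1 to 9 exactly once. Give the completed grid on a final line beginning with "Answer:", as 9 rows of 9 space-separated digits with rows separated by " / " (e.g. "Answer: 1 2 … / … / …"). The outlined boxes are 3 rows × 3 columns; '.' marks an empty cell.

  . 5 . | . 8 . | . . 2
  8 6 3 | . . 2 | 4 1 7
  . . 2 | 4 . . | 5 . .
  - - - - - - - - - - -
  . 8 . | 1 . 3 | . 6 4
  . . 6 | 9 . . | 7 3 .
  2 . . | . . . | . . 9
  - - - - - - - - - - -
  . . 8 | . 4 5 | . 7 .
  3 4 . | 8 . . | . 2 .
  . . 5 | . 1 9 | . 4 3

Step 1. [r5c2∈{1}] r5c2's peers cover all but 1 ⇒ r5c2=1.
Step 2. [r6c8∈{5,8}] in col 8, 5 fits only at r6c8 ⇒ r6c8=5.
Step 3. [r1c8∈{9}] nothing but 9 survives at r1c8. So r1c8=9.
Step 4. [r3c5∈{3,6,7,9}] across row 3, 3 lands solely at r3c5, so r3c5=3.
Step 5. [r5c9∈{8}] r5c9 has the single candidate 8 ⇒ r5c9=8.
Step 6. [r3c9∈{6}] nothing but 6 survives at r3c9 ⇒ r3c9=6.
Step 7. [r7c9∈{1}] r7c9 has the single candidate 1 ⇒ r7c9=1.
Step 8. [r8c3∈{1,7,9}] row 8 places 1 nowhere but r8c3 ⇒ r8c3=1.
Step 9. [r6c6∈{4,6,7,8}] row 6 places 8 nowhere but r6c6, so r6c6=8.
Step 10. [r6c3∈{4,7}] row 6 places 4 nowhere but r6c3, so r6c3=4.
Step 11. [r1c3∈{7}] r1c3 has the single candidate 7, so r1c3=7.
Step 12. [r1c4∈{6}] only 6 remains possible at r1c4. So r1c4=6.
Step 13. [r6c4∈{7}] nothing but 7 survives at r6c4, so r6c4=7.
Step 14. [r8c6∈{6,7}] 6 has one home in col 6: r8c6 ⇒ r8c6=6.
Step 15. [r4c1∈{5,7,9}] 7 has one home in row 4: r4c1 ⇒ r4c1=7.
Step 16. [r4c5∈{2,5}] r4c5 is the only open cell in row 4 admitting 5. So r4c5=5.
Step 17. [r1c6∈{1}] r1c6's peers cover all but 1, so r1c6=1.
Step 18. [r3c2∈{9}] r3c2 has the single candidate 9 ⇒ r3c2=9.
Step 19. [r9c1∈{6}] r9c1's peers cover all but 6 ⇒ r9c1=6.
Step 20. [r9c4∈{2}] r9c4 has the single candidate 2 ⇒ r9c4=2.
Step 21. [r7c1∈{9}] r7c1 is down to just 9 ⇒ r7c1=9.
Step 22. [r9c2∈{7}] r9c2's peers cover all but 7. So r9c2=7.
Step 23. [r7c7∈{6}] r7c7 is down to just 6, so r7c7=6.
Step 24. [r8c9∈{5}] r8c9's peers cover all but 5 ⇒ r8c9=5.
Step 25. [r9c7∈{8}] only 8 remains possible at r9c7. So r9c7=8.
Step 26. [r1c7∈{3}] nothing but 3 survives at r1c7, so r1c7=3.
Step 27. [r5c6∈{4}] r5c6 has the single candidate 4 ⇒ r5c6=4.
Step 28. [r8c5∈{7}] r8c5 is down to just 7 ⇒ r8c5=7.
Step 29. [r2c4∈{5}] r2c4 is down to just 5, so r2c4=5.
Step 30. [r6c5∈{6}] r6c5 has the single candidate 6. So r6c5=6.
Step 31. [r7c4∈{3}] only 3 remains possible at r7c4 ⇒ r7c4=3.
Step 32. [r7c2∈{2}] r7c2's peers cover all but 2 ⇒ r7c2=2.
Step 33. [r3c8∈{8}] r3c8 is down to just 8. So r3c8=8.
Step 34. [r2c5∈{9}] r2c5 is down to just 9 ⇒ r2c5=9.
Step 35. [r1c1∈{4}] r1c1's peers cover all but 4 ⇒ r1c1=4.
Step 36. [r6c2∈{3}] nothing but 3 survives at r6c2, so r6c2=3.
Step 37. [r8c7∈{9}] r8c7's peers cover all but 9 ⇒ r8c7=9.
Step 38. [r3c6∈{7}] r3c6 is down to just 7. So r3c6=7.
Step 39. [r5c5∈{2}] only 2 remains possible at r5c5 ⇒ r5c5=2.
Step 40. [r4c3∈{9}] r4c3 is down to just 9 ⇒ r4c3=9.
Step 41. [r5c1∈{5}] only 5 remains possible at r5c1. So r5c1=5.
Step 42. [r3c1∈{1}] nothing but 1 survives at r3c1 ⇒ r3c1=1.
Step 43. [r6c7∈{1}] only 1 remains possible at r6c7, so r6c7=1.
Step 44. [r4c7∈{2}] r4c7 has the single candidate 2 ⇒ r4c7=2.

Answer: 4 5 7 6 8 1 3 9 2 / 8 6 3 5 9 2 4 1 7 / 1 9 2 4 3 7 5 8 6 / 7 8 9 1 5 3 2 6 4 / 5 1 6 9 2 4 7 3 8 / 2 3 4 7 6 8 1 5 9 / 9 2 8 3 4 5 6 7 1 / 3 4 1 8 7 6 9 2 5 / 6 7 5 2 1 9 8 4 3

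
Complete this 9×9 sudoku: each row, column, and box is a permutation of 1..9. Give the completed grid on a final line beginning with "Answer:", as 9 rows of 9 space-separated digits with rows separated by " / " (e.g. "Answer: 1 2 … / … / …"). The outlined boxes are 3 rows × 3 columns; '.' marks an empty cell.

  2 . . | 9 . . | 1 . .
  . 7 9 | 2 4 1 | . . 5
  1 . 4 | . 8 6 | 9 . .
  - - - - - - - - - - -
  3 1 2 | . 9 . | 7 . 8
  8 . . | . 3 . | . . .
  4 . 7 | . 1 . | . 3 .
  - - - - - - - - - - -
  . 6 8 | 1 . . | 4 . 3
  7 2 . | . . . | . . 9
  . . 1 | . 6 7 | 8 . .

Step 1. [r8c5∈{5}] r8c5's peers cover all but 5, so r8c5=5.
Step 2. [r5c3∈{5,6}] across box 4, 6 lands solely at r5c3, so r5c3=6.
Step 3. [r9c9∈{2}] only 2 remains possible at r9c9 ⇒ r9c9=2.
Step 4. [r9c8∈{5}] r9c8's peers cover all but 5 ⇒ r9c8=5.
Step 5. [r5c8∈{1,2,4,9}] across col 8, 9 lands solely at r5c8. So r5c8=9.
Step 6. [r5c2∈{5}] r5c2's peers cover all but 5 ⇒ r5c2=5.
Step 7. [r3c4∈{3,5,7}] in row 3, 5 fits only at r3c4 ⇒ r3c4=5.
Step 8. [r8c3∈{3}] nothing but 3 survives at r8c3, so r8c3=3.
Step 9. [r6c9∈{6}] nothing but 6 survives at r6c9, so r6c9=6.
Step 10. [r1c8∈{4,6,7,8}] 6 has one home in row 1: r1c8, so r1c8=6.
Step 11. [r4c8∈{4}] r4c8 has the single candidate 4, so r4c8=4.
Step 12. [r6c7∈{2,5}] r6c7 is the only open cell in col 7 admitting 5, so r6c7=5.
Step 13. [r6c6∈{2,8}] in row 6, 2 fits only at r6c6 ⇒ r6c6=2.
Step 14. [r8c6∈{4,8}] 8 has one home in col 6: r8c6, so r8c6=8.
Step 15. [r9c1∈{9}] r9c1 is down to just 9. So r9c1=9.
Step 16. [r8c4∈{4}] r8c4 is down to just 4 ⇒ r8c4=4.
Step 17. [r3c9∈{7}] nothing but 7 survives at r3c9 ⇒ r3c9=7.
Step 18. [r1c2∈{3,8}] across row 1, 8 lands solely at r1c2, so r1c2=8.
Step 19. [r8c7∈{6}] r8c7 is down to just 6 ⇒ r8c7=6.
Step 20. [r2c8∈{8}] r2c8 has the single candidate 8. So r2c8=8.
Step 21. [r6c2∈{9}] nothing but 9 survives at r6c2, so r6c2=9.
Step 22. [r5c9∈{1}] nothing but 1 survives at r5c9 ⇒ r5c9=1.
Step 23. [r1c3∈{5}] only 5 remains possible at r1c3, so r1c3=5.
Step 24. [r1c5∈{7}] r1c5 is down to just 7, so r1c5=7.
Step 25. [r1c6∈{3}] r1c6's peers cover all but 3. So r1c6=3.
Step 26. [r2c7∈{3}] only 3 remains possible at r2c7, so r2c7=3.
Step 27. [r5c4∈{7}] r5c4 is down to just 7 ⇒ r5c4=7.
Step 28. [r1c9∈{4}] nothing but 4 survives at r1c9. So r1c9=4.
Step 29. [r4c6∈{5}] nothing but 5 survives at r4c6, so r4c6=5.
Step 30. [r6c4∈{8}] only 8 remains possible at r6c4. So r6c4=8.
Step 31. [r5c7∈{2}] r5c7 has the single candidate 2. So r5c7=2.
Step 32. [r3c8∈{2}] r3c8 is down to just 2. So r3c8=2.
Step 33. [r7c5∈{2}] nothing but 2 survives at r7c5, so r7c5=2.
Step 34. [r4c4∈{6}] r4c4 has the single candidate 6. So r4c4=6.
Step 35. [r7c1∈{5}] r7c1's peers cover all but 5, so r7c1=5.
Step 36. [r3c2∈{3}] r3c2's peers cover all but 3. So r3c2=3.
Step 37. [r5c6∈{4}] r5c6's peers cover all but 4. So r5c6=4.
Step 38. [r8c8∈{1}] r8c8 has the single candidate 1. So r8c8=1.
Step 39. [r2c1∈{6}] r2c1 is down to just 6 ⇒ r2c1=6.
Step 40. [r9c2∈{4}] r9c2 has the single candidate 4 ⇒ r9c2=4.
Step 41. [r7c8∈{7}] r7c8 has the single candidate 7, so r7c8=7.
Step 42. [r9c4∈{3}] only 3 remains possible at r9c4. So r9c4=3.
Step 43. [r7c6∈{9}] r7c6's peers cover all but 9. So r7c6=9.

Answer: 2 8 5 9 7 3 1 6 4 / 6 7 9 2 4 1 3 8 5 / 1 3 4 5 8 6 9 2 7 / 3 1 2 6 9 5 7 4 8 / 8 5 6 7 3 4 2 9 1 / 4 9 7 8 1 2 5 3 6 / 5 6 8 1 2 9 4 7 3 / 7 2 3 4 5 8 6 1 9 / 9 4 1 3 6 7 8 5 2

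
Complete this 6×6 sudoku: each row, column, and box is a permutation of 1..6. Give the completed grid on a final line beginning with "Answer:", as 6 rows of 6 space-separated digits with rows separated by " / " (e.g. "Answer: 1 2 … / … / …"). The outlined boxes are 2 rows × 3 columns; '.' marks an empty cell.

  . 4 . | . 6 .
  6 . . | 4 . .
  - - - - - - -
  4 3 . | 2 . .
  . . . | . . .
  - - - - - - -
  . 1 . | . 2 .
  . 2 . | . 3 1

Step 1. [r6c1∈{5}] r6c1 has the single candidate 5, so r6c1=5.
Step 2. [r4c2∈{5,6}] across col 2, 6 lands solely at r4c2, so r4c2=6.
Step 3. [r5c6∈{4,5,6}] r5c6 is the only open cell in box 6 admitting 4. So r5c6=4.
Step 4. [r2c2∈{5}] r2c2 is down to just 5 ⇒ r2c2=5.
Step 5. [r2c5∈{1}] r2c5 has the single candidate 1. So r2c5=1.
Step 6. [r3c5∈{5}] nothing but 5 survives at r3c5 ⇒ r3c5=5.
Step 7. [r4c4∈{1,3}] across col 4, 1 lands solely at r4c4. So r4c4=1.
Step 8. [r1c4∈{3,5}] across col 4, 3 lands solely at r1c4 ⇒ r1c4=3.
Step 9. [r6c4∈{6}] nothing but 6 survives at r6c4 ⇒ r6c4=6.
Step 10. [r2c3∈{2,3}] 3 has one home in row 2: r2c3 ⇒ r2c3=3.
Step 11. [r1c1∈{1,2}] 1 has one home in col 1: r1c1. So r1c1=1.
Step 12. [r1c3∈{2}] r1c3 has the single candidate 2, so r1c3=2.
Step 13. [r1c6∈{5}] r1c6's peers cover all but 5 ⇒ r1c6=5.
Step 14. [r4c5∈{4}] r4c5 is down to just 4 ⇒ r4c5=4.
Step 15. [r2c6∈{2}] r2c6 is down to just 2 ⇒ r2c6=2.
Step 16. [r6c3∈{4}] r6c3 has the single candidate 4, so r6c3=4.
Step 17. [r5c3∈{6}] nothing but 6 survives at r5c3 ⇒ r5c3=6.
Step 18. [r4c6∈{3}] r4c6's peers cover all but 3, so r4c6=3.
Step 19. [r3c6∈{6}] r3c6 is down to just 6, so r3c6=6.
Step 20. [r4c1∈{2}] r4c1 is down to just 2. So r4c1=2.
Step 21. [r3c3∈{1}] only 1 remains possible at r3c3, so r3c3=1.
Step 22. [r5c1∈{3}] r5c1 is down to just 3. So r5c1=3.
Step 23. [r5c4∈{5}] r5c4's peers cover all but 5 ⇒ r5c4=5.
Step 24. [r4c3∈{5}] only 5 remains possible at r4c3, so r4c3=5.

Answer: 1 4 2 3 6 5 / 6 5 3 4 1 2 / 4 3 1 2 5 6 / 2 6 5 1 4 3 / 3 1 6 5 2 4 / 5 2 4 6 3 1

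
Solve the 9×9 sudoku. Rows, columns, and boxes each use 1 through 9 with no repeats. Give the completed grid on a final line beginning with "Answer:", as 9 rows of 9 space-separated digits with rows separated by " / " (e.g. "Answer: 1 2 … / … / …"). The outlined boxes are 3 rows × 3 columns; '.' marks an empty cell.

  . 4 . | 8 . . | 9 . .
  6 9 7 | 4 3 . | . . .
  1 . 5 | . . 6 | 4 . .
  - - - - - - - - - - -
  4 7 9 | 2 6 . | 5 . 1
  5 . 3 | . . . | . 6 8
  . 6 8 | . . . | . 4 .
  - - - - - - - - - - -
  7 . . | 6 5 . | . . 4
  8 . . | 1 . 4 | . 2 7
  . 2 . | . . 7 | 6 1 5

Step 1. [r8c5∈{9}] r8c5 is down to just 9 ⇒ r8c5=9.
Step 2. [r4c8∈{3}] r4c8's peers cover all but 3, so r4c8=3.
Step 3. [r2c9∈{2}] r2c9 has the single candidate 2. So r2c9=2.
Step 4. [r6c4∈{3,5,7,9}] across col 4, 5 lands solely at r6c4 ⇒ r6c4=5.
Step 5. [r5c2∈{1}] r5c2 has the single candidate 1. So r5c2=1.
Step 6. [r7c2∈{3}] only 3 remains possible at r7c2. So r7c2=3.
Step 7. [r7c7∈{8}] r7c7's peers cover all but 8 ⇒ r7c7=8.
Step 8. [r1c3∈{2}] nothing but 2 survives at r1c3, so r1c3=2.
Step 9. [r5c7∈{2,7}] in row 5, 2 fits only at r5c7 ⇒ r5c7=2.
Step 10. [r5c6∈{9}] r5c6's peers cover all but 9 ⇒ r5c6=9.
Step 11. [r5c4∈{7}] only 7 remains possible at r5c4 ⇒ r5c4=7.
Step 12. [r2c8∈{5,8}] row 2 places 8 nowhere but r2c8 ⇒ r2c8=8.
Step 13. [r3c8∈{7}] only 7 remains possible at r3c8, so r3c8=7.
Step 14. [r2c6∈{1,5}] 5 has one home in row 2: r2c6, so r2c6=5.
Step 15. [r6c5∈{1}] r6c5 is down to just 1, so r6c5=1.
Step 16. [r3c9∈{3}] only 3 remains possible at r3c9, so r3c9=3.
Step 17. [r3c4∈{9}] r3c4's peers cover all but 9, so r3c4=9.
Step 18. [r9c5∈{8}] nothing but 8 survives at r9c5 ⇒ r9c5=8.
Step 19. [r7c6∈{2}] r7c6 is down to just 2. So r7c6=2.
Step 20. [r1c8∈{5}] r1c8's peers cover all but 5. So r1c8=5.
Step 21. [r5c5∈{4}] nothing but 4 survives at r5c5, so r5c5=4.
Step 22. [r8c2∈{5}] r8c2 has the single candidate 5, so r8c2=5.
Step 23. [r2c7∈{1}] only 1 remains possible at r2c7 ⇒ r2c7=1.
Step 24. [r9c4∈{3}] nothing but 3 survives at r9c4. So r9c4=3.
Step 25. [r6c9∈{9}] nothing but 9 survives at r6c9, so r6c9=9.
Step 26. [r1c9∈{6}] r1c9 is down to just 6. So r1c9=6.
Step 27. [r6c1∈{2}] r6c1 has the single candidate 2. So r6c1=2.
Step 28. [r7c3∈{1}] only 1 remains possible at r7c3 ⇒ r7c3=1.
Step 29. [r9c3∈{4}] r9c3 is down to just 4. So r9c3=4.
Step 30. [r7c8∈{9}] nothing but 9 survives at r7c8. So r7c8=9.
Step 31. [r1c5∈{7}] nothing but 7 survives at r1c5, so r1c5=7.
Step 32. [r1c6∈{1}] only 1 remains possible at r1c6 ⇒ r1c6=1.
Step 33. [r8c7∈{3}] r8c7's peers cover all but 3 ⇒ r8c7=3.
Step 34. [r3c5∈{2}] r3c5's peers cover all but 2 ⇒ r3c5=2.
Step 35. [r4c6∈{8}] nothing but 8 survives at r4c6. So r4c6=8.
Step 36. [r9c1∈{9}] r9c1 is down to just 9, so r9c1=9.
Step 37. [r1c1∈{3}] nothing but 3 survives at r1c1 ⇒ r1c1=3.
Step 38. [r3c2∈{8}] only 8 remains possible at r3c2, so r3c2=8.
Step 39. [r8c3∈{6}] r8c3 is down to just 6. So r8c3=6.
Step 40. [r6c6∈{3}] only 3 remains possible at r6c6, so r6c6=3.
Step 41. [r6c7∈{7}] r6c7 has the single candidate 7, so r6c7=7.

Answer: 3 4 2 8 7 1 9 5 6 / 6 9 7 4 3 5 1 8 2 / 1 8 5 9 2 6 4 7 3 / 4 7 9 2 6 8 5 3 1 / 5 1 3 7 4 9 2 6 8 / 2 6 8 5 1 3 7 4 9 / 7 3 1 6 5 2 8 9 4 / 8 5 6 1 9 4 3 2 7 / 9 2 4 3 8 7 6 1 5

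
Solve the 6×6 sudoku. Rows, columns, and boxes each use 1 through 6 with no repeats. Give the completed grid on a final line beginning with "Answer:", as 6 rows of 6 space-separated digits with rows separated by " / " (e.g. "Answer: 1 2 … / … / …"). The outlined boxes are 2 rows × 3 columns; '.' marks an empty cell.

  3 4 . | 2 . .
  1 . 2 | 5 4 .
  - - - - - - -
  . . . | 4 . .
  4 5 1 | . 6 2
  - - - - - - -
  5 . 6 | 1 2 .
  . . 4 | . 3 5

Step 1. [r2c6∈{3,6}] 3 has one home in row 2: r2c6. So r2c6=3.
Step 2. [r6c1∈{2}] r6c1 has the single candidate 2. So r6c1=2.
Step 3. [r1c5∈{1}] nothing but 1 survives at r1c5. So r1c5=1.
Step 4. [r3c2∈{2,3,6}] across row 3, 2 lands solely at r3c2 ⇒ r3c2=2.
Step 5. [r5c6∈{4}] r5c6 is down to just 4. So r5c6=4.
Step 6. [r6c4∈{6}] nothing but 6 survives at r6c4. So r6c4=6.
Step 7. [r2c2∈{6}] r2c2 has the single candidate 6 ⇒ r2c2=6.
Step 8. [r3c3∈{3}] r3c3's peers cover all but 3, so r3c3=3.
Step 9. [r6c2∈{1}] r6c2's peers cover all but 1. So r6c2=1.
Step 10. [r3c6∈{1}] only 1 remains possible at r3c6, so r3c6=1.
Step 11. [r4c4∈{3}] r4c4's peers cover all but 3. So r4c4=3.
Step 12. [r3c5∈{5}] r3c5 has the single candidate 5 ⇒ r3c5=5.
Step 13. [r1c3∈{5}] r1c3 has the single candidate 5. So r1c3=5.
Step 14. [r1c6∈{6}] r1c6 has the single candidate 6, so r1c6=6.
Step 15. [r3c1∈{6}] r3c1 is down to just 6. So r3c1=6.
Step 16. [r5c2∈{3}] r5c2's peers cover all but 3, so r5c2=3.

Answer: 3 4 5 2 1 6 / 1 6 2 5 4 3 / 6 2 3 4 5 1 / 4 5 1 3 6 2 / 5 3 6 1 2 4 / 2 1 4 6 3 5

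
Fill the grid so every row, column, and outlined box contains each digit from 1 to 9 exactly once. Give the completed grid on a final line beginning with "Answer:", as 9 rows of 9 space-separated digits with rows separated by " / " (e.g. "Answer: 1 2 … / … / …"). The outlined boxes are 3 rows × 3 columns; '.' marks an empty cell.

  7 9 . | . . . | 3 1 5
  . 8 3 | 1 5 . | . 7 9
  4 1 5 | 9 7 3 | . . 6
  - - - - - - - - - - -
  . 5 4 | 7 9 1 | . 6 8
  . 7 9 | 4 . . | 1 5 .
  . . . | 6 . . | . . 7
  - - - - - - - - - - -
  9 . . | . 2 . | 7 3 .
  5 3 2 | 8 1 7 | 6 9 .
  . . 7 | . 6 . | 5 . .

Step 1. [r6c2∈{2}] r6c2 has the single candidate 2. So r6c2=2.
Step 2. [r9c2∈{4}] nothing but 4 survives at r9c2. So r9c2=4.
Step 3. [r7c6∈{4,5}] in box 8, 4 fits only at r7c6. So r7c6=4.
Step 4. [r5c6∈{2,8}] r5c6 is the only open cell in box 5 admitting 2. So r5c6=2.
Step 5. [r7c3∈{1,6,8}] row 7 places 8 nowhere but r7c3 ⇒ r7c3=8.
Step 6. [r5c1∈{3,6,8}] row 5 places 6 nowhere but r5c1. So r5c1=6.
Step 7. [r5c5∈{3,8}] r5c5 is the only open cell in row 5 admitting 8. So r5c5=8.
Step 8. [r9c9∈{1,2}] 2 has one home in col 9: r9c9, so r9c9=2.
Step 9. [r3c8∈{2,8}] across col 8, 2 lands solely at r3c8 ⇒ r3c8=2.
Step 10. [r6c1∈{1,3,8}] r6c1 is the only open cell in row 6 admitting 8 ⇒ r6c1=8.
Step 11. [r2c7∈{4}] r2c7's peers cover all but 4. So r2c7=4.
Step 12. [r2c6∈{6}] r2c6's peers cover all but 6. So r2c6=6.
Step 13. [r9c1∈{1}] only 1 remains possible at r9c1 ⇒ r9c1=1.
Step 14. [r7c9∈{1}] only 1 remains possible at r7c9. So r7c9=1.
Step 15. [r1c6∈{8}] only 8 remains possible at r1c6, so r1c6=8.
Step 16. [r6c6∈{5}] only 5 remains possible at r6c6, so r6c6=5.
Step 17. [r7c2∈{6}] only 6 remains possible at r7c2, so r7c2=6.
Step 18. [r8c9∈{4}] r8c9 has the single candidate 4 ⇒ r8c9=4.
Step 19. [r2c1∈{2}] r2c1 has the single candidate 2 ⇒ r2c1=2.
Step 20. [r5c9∈{3}] nothing but 3 survives at r5c9, so r5c9=3.
Step 21. [r9c8∈{8}] r9c8's peers cover all but 8 ⇒ r9c8=8.
Step 22. [r6c5∈{3}] only 3 remains possible at r6c5 ⇒ r6c5=3.
Step 23. [r3c7∈{8}] nothing but 8 survives at r3c7. So r3c7=8.
Step 24. [r6c3∈{1}] r6c3 is down to just 1 ⇒ r6c3=1.
Step 25. [r6c8∈{4}] r6c8's peers cover all but 4 ⇒ r6c8=4.
Step 26. [r9c6∈{9}] nothing but 9 survives at r9c6, so r9c6=9.
Step 27. [r7c4∈{5}] nothing but 5 survives at r7c4, so r7c4=5.
Step 28. [r9c4∈{3}] r9c4 is down to just 3. So r9c4=3.
Step 29. [r4c7∈{2}] only 2 remains possible at r4c7 ⇒ r4c7=2.
Step 30. [r6c7∈{9}] r6c7 is down to just 9, so r6c7=9.
Step 31. [r1c5∈{4}] r1c5 has the single candidate 4 ⇒ r1c5=4.
Step 32. [r4c1∈{3}] r4c1 is down to just 3. So r4c1=3.
Step 33. [r1c4∈{2}] r1c4's peers cover all but 2, so r1c4=2.
Step 34. [r1c3∈{6}] nothing but 6 survives at r1c3, so r1c3=6.

Answer: 7 9 6 2 4 8 3 1 5 / 2 8 3 1 5 6 4 7 9 / 4 1 5 9 7 3 8 2 6 / 3 5 4 7 9 1 2 6 8 / 6 7 9 4 8 2 1 5 3 / 8 2 1 6 3 5 9 4 7 / 9 6 8 5 2 4 7 3 1 / 5 3 2 8 1 7 6 9 4 / 1 4 7 3 6 9 5 8 2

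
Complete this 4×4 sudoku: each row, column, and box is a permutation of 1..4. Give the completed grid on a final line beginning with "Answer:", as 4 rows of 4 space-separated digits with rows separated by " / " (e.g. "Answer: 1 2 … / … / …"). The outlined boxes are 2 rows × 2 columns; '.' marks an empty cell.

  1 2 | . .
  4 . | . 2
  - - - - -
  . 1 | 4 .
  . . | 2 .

Step 1. [r4c1∈{3}] r4c1's peers cover all but 3 ⇒ r4c1=3.
Step 2. [r1c3∈{3}] r1c3's peers cover all but 3 ⇒ r1c3=3.
Step 3. [r1c4∈{4}] r1c4 has the single candidate 4. So r1c4=4.
Step 4. [r2c3∈{1}] r2c3 has the single candidate 1. So r2c3=1.
Step 5. [r3c1∈{2}] r3c1 is down to just 2. So r3c1=2.
Step 6. [r4c2∈{4}] only 4 remains possible at r4c2. So r4c2=4.
Step 7. [r2c2∈{3}] only 3 remains possible at r2c2. So r2c2=3.
Step 8. [r4c4∈{1}] r4c4's peers cover all but 1. So r4c4=1.
Step 9. [r3c4∈{3}] r3c4 has the single candidate 3. So r3c4=3.

Answer: 1 2 3 4 / 4 3 1 2 / 2 1 4 3 / 3 4 2 1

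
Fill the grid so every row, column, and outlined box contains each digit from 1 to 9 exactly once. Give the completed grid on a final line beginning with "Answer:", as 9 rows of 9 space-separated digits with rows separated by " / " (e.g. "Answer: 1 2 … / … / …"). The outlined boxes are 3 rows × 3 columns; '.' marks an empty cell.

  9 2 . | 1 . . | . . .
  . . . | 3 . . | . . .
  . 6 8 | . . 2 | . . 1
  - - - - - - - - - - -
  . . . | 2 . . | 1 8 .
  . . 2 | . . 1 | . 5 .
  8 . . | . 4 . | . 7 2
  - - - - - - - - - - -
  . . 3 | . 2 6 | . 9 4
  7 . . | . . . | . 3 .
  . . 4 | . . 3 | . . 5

Step 1. [r5c7∈{3,4,6,9}] box 6 places 4 nowhere but r5c7, so r5c7=4.
Step 2. [r3c1∈{3,4,5}] r3c1 is the only open cell in box 1 admitting 3. So r3c1=3.
Step 3. [r5c1∈{6}] only 6 remains possible at r5c1 ⇒ r5c1=6.
Step 4. [r8c7∈{2,6,8}] 2 has one home in row 8: r8c7. So r8c7=2.
Step 5. [r6c4∈{5,6,9}] 6 has one home in col 4: r6c4. So r6c4=6.
Step 6. [r4c9∈{3,6,9}] r4c9 is the only open cell in row 4 admitting 6 ⇒ r4c9=6.
Step 7. [r8c9∈{8}] r8c9 is down to just 8. So r8c9=8.
Step 8. [r7c7∈{7}] nothing but 7 survives at r7c7, so r7c7=7.
Step 9. [r9c8∈{1,6}] r9c8 is the only open cell in col 8 admitting 1, so r9c8=1.
Step 10. [r8c5∈{1,5,9}] col 5 places 1 nowhere but r8c5 ⇒ r8c5=1.
Step 11. [r3c8∈{4}] only 4 remains possible at r3c8 ⇒ r3c8=4.
Step 12. [r1c6∈{4,5,7,8}] across row 1, 4 lands solely at r1c6, so r1c6=4.
Step 13. [r2c6∈{5,7,8,9}] across col 6, 8 lands solely at r2c6 ⇒ r2c6=8.
Step 14. [r4c6∈{5,7,9}] in col 6, 7 fits only at r4c6. So r4c6=7.
Step 15. [r1c8∈{6}] r1c8 has the single candidate 6 ⇒ r1c8=6.
Step 16. [r2c5∈{5,6,7,9}] 6 has one home in row 2: r2c5, so r2c5=6.
Step 17. [r5c2∈{3,7,9}] across row 5, 7 lands solely at r5c2. So r5c2=7.
Step 18. [r8c3∈{5,6,9}] across row 8, 6 lands solely at r8c3. So r8c3=6.
Step 19. [r1c7∈{3,5,8}] in row 1, 8 fits only at r1c7. So r1c7=8.
Step 20. [r6c7∈{3,9}] r6c7 is the only open cell in col 7 admitting 3. So r6c7=3.
Step 21. [r4c2∈{3,4,5,9}] col 2 places 3 nowhere but r4c2, so r4c2=3.
Step 22. [r2c2∈{1,4,5}] 4 has one home in col 2: r2c2. So r2c2=4.
Step 23. [r5c9∈{9}] r5c9 is down to just 9. So r5c9=9.
Step 24. [r5c4∈{8}] only 8 remains possible at r5c4, so r5c4=8.
Step 25. [r7c4∈{5}] r7c4 is down to just 5, so r7c4=5.
Step 26. [r8c6∈{9}] r8c6 has the single candidate 9. So r8c6=9.
Step 27. [r3c4∈{7,9}] in col 4, 9 fits only at r3c4 ⇒ r3c4=9.
Step 28. [r6c6∈{5}] r6c6 is down to just 5 ⇒ r6c6=5.
Step 29. [r3c5∈{5,7}] row 3 places 7 nowhere but r3c5. So r3c5=7.
Step 30. [r9c2∈{8,9}] in row 9, 9 fits only at r9c2 ⇒ r9c2=9.
Step 31. [r6c2∈{1}] r6c2 is down to just 1 ⇒ r6c2=1.
Step 32. [r2c3∈{1,5,7}] 1 has one home in col 3: r2c3, so r2c3=1.
Step 33. [r2c1∈{5}] nothing but 5 survives at r2c1, so r2c1=5.
Step 34. [r6c3∈{9}] r6c3's peers cover all but 9. So r6c3=9.
Step 35. [r2c9∈{7}] r2c9's peers cover all but 7. So r2c9=7.
Step 36. [r7c1∈{1}] r7c1 has the single candidate 1, so r7c1=1.
Step 37. [r1c9∈{3}] r1c9's peers cover all but 3. So r1c9=3.
Step 38. [r1c5∈{5}] r1c5 is down to just 5, so r1c5=5.
Step 39. [r9c1∈{2}] r9c1 has the single candidate 2. So r9c1=2.
Step 40. [r8c2∈{5}] r8c2 is down to just 5 ⇒ r8c2=5.
Step 41. [r4c3∈{5}] r4c3 is down to just 5 ⇒ r4c3=5.
Step 42. [r4c5∈{9}] r4c5's peers cover all but 9. So r4c5=9.
Step 43. [r3c7∈{5}] only 5 remains possible at r3c7, so r3c7=5.
Step 44. [r9c5∈{8}] r9c5's peers cover all but 8. So r9c5=8.
Step 45. [r7c2∈{8}] r7c2 is down to just 8 ⇒ r7c2=8.
Step 46. [r1c3∈{7}] r1c3 has the single candidate 7. So r1c3=7.
Step 47. [r5c5∈{3}] r5c5 is down to just 3 ⇒ r5c5=3.
Step 48. [r9c4∈{7}] r9c4 is down to just 7, so r9c4=7.
Step 49. [r2c7∈{9}] only 9 remains possible at r2c7, so r2c7=9.
Step 50. [r2c8∈{2}] only 2 remains possible at r2c8 ⇒ r2c8=2.
Step 51. [r8c4∈{4}] r8c4's peers cover all but 4, so r8c4=4.
Step 52. [r9c7∈{6}] nothing but 6 survives at r9c7 ⇒ r9c7=6.
Step 53. [r4c1∈{4}] only 4 remains possible at r4c1, so r4c1=4.

Answer: 9 2 7 1 5 4 8 6 3 / 5 4 1 3 6 8 9 2 7 / 3 6 8 9 7 2 5 4 1 / 4 3 5 2 9 7 1 8 6 / 6 7 2 8 3 1 4 5 9 / 8 1 9 6 4 5 3 7 2 / 1 8 3 5 2 6 7 9 4 / 7 5 6 4 1 9 2 3 8 / 2 9 4 7 8 3 6 1 5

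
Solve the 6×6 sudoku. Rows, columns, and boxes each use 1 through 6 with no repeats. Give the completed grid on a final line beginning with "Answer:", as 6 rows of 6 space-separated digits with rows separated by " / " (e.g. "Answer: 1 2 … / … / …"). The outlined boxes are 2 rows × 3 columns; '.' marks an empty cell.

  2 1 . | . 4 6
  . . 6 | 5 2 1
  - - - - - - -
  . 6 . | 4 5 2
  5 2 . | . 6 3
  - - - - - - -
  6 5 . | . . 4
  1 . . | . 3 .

Step 1. [r5c3∈{2,3}] across row 5, 3 lands solely at r5c3. So r5c3=3.
Step 2. [r2c1∈{3,4}] in col 1, 4 fits only at r2c1 ⇒ r2c1=4.
Step 3. [r4c4∈{1}] r4c4's peers cover all but 1 ⇒ r4c4=1.
Step 4. [r6c3∈{2,4}] col 3 places 2 nowhere but r6c3 ⇒ r6c3=2.
Step 5. [r6c2∈{4}] r6c2 is down to just 4, so r6c2=4.
Step 6. [r3c1∈{3}] nothing but 3 survives at r3c1 ⇒ r3c1=3.
Step 7. [r6c4∈{6}] nothing but 6 survives at r6c4 ⇒ r6c4=6.
Step 8. [r3c3∈{1}] only 1 remains possible at r3c3. So r3c3=1.
Step 9. [r1c4∈{3}] r1c4 is down to just 3. So r1c4=3.
Step 10. [r1c3∈{5}] only 5 remains possible at r1c3. So r1c3=5.
Step 11. [r5c5∈{1}] r5c5 is down to just 1, so r5c5=1.
Step 12. [r2c2∈{3}] r2c2 is down to just 3, so r2c2=3.
Step 13. [r6c6∈{5}] r6c6's peers cover all but 5 ⇒ r6c6=5.
Step 14. [r4c3∈{4}] nothing but 4 survives at r4c3. So r4c3=4.
Step 15. [r5c4∈{2}] r5c4 has the single candidate 2. So r5c4=2.

Answer: 2 1 5 3 4 6 / 4 3 6 5 2 1 / 3 6 1 4 5 2 / 5 2 4 1 6 3 / 6 5 3 2 1 4 / 1 4 2 6 3 5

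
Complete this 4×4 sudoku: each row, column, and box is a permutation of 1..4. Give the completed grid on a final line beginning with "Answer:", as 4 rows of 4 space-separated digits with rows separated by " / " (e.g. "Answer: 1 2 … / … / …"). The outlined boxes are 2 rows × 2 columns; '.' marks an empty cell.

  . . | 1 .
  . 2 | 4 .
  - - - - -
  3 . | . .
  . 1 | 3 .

Step 1. [r3c2∈{4}] r3c2's peers cover all but 4. So r3c2=4.
Step 2. [r1c4∈{2,3}] 2 has one home in row 1: r1c4, so r1c4=2.
Step 3. [r3c3∈{2}] nothing but 2 survives at r3c3, so r3c3=2.
Step 4. [r1c1∈{4}] only 4 remains possible at r1c1, so r1c1=4.
Step 5. [r4c4∈{4}] only 4 remains possible at r4c4, so r4c4=4.
Step 6. [r2c4∈{3}] nothing but 3 survives at r2c4. So r2c4=3.
Step 7. [r1c2∈{3}] r1c2 has the single candidate 3. So r1c2=3.
Step 8. [r4c1∈{2}] r4c1 has the single candidate 2 ⇒ r4c1=2.
Step 9. [r3c4∈{1}] r3c4 has the single candidate 1, so r3c4=1.
Step 10. [r2c1∈{1}] r2c1's peers cover all but 1. So r2c1=1.

Answer: 4 3 1 2 / 1 2 4 3 / 3 4 2 1 / 2 1 3 4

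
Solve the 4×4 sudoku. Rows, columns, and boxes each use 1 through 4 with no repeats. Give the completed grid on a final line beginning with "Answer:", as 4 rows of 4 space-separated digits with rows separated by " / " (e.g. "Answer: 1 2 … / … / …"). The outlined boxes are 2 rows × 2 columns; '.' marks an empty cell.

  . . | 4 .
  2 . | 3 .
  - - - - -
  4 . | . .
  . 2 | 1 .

Step 1. [r1c1∈{1,3}] 1 has one home in col 1: r1c1, so r1c1=1.
Step 2. [r4c1∈{3}] r4c1 is down to just 3. So r4c1=3.
Step 3. [r3c3∈{2}] r3c3 has the single candidate 2 ⇒ r3c3=2.
Step 4. [r4c4∈{4}] r4c4's peers cover all but 4. So r4c4=4.
Step 5. [r3c2∈{1}] r3c2 has the single candidate 1 ⇒ r3c2=1.
Step 6. [r3c4∈{3}] r3c4 has the single candidate 3. So r3c4=3.
Step 7. [r1c4∈{2}] r1c4 is down to just 2 ⇒ r1c4=2.
Step 8. [r1c2∈{3}] only 3 remains possible at r1c2, so r1c2=3.
Step 9. [r2c2∈{4}] only 4 remains possible at r2c2 ⇒ r2c2=4.
Step 10. [r2c4∈{1}] nothing but 1 survives at r2c4, so r2c4=1.

Answer: 1 3 4 2 / 2 4 3 1 / 4 1 2 3 / 3 2 1 4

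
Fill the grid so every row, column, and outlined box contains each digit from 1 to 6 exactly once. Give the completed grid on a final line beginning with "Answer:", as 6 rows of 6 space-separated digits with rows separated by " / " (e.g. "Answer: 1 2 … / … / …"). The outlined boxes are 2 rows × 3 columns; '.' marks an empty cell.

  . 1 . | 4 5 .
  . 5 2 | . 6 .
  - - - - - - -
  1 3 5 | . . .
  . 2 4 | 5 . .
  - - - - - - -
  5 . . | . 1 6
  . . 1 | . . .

Step 1. [r6c1∈{2,3,4,6}] in col 1, 2 fits only at r6c1, so r6c1=2.
Step 2. [r6c4∈{3}] r6c4 is down to just 3 ⇒ r6c4=3.
Step 3. [r3c5∈{2,4}] r3c5 is the only open cell in col 5 admitting 2, so r3c5=2.
Step 4. [r6c5∈{4}] nothing but 4 survives at r6c5, so r6c5=4.
Step 5. [r4c6∈{1,3}] 1 has one home in row 4: r4c6 ⇒ r4c6=1.
Step 6. [r2c6∈{3}] r2c6 is down to just 3 ⇒ r2c6=3.
Step 7. [r1c1∈{3,6}] col 1 places 3 nowhere but r1c1. So r1c1=3.
Step 8. [r2c4∈{1}] nothing but 1 survives at r2c4 ⇒ r2c4=1.
Step 9. [r1c6∈{2}] r1c6 has the single candidate 2. So r1c6=2.
Step 10. [r6c6∈{5}] nothing but 5 survives at r6c6 ⇒ r6c6=5.
Step 11. [r3c6∈{4}] only 4 remains possible at r3c6. So r3c6=4.
Step 12. [r1c3∈{6}] only 6 remains possible at r1c3. So r1c3=6.
Step 13. [r5c2∈{4}] r5c2's peers cover all but 4 ⇒ r5c2=4.
Step 14. [r2c1∈{4}] nothing but 4 survives at r2c1 ⇒ r2c1=4.
Step 15. [r3c4∈{6}] nothing but 6 survives at r3c4 ⇒ r3c4=6.
Step 16. [r4c1∈{6}] r4c1 has the single candidate 6. So r4c1=6.
Step 17. [r6c2∈{6}] r6c2 has the single candidate 6 ⇒ r6c2=6.
Step 18. [r5c4∈{2}] r5c4 is down to just 2. So r5c4=2.
Step 19. [r4c5∈{3}] r4c5 is down to just 3, so r4c5=3.
Step 20. [r5c3∈{3}] nothing but 3 survives at r5c3. So r5c3=3.

Answer: 3 1 6 4 5 2 / 4 5 2 1 6 3 / 1 3 5 6 2 4 / 6 2 4 5 3 1 / 5 4 3 2 1 6 / 2 6 1 3 4 5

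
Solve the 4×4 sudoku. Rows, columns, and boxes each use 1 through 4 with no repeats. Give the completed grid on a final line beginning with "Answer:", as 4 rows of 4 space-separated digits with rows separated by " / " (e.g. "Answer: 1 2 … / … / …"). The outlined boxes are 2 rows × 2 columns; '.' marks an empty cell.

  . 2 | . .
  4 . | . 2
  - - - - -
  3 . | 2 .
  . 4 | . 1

Step 1. [r1c4∈{3,4}] across col 4, 3 lands solely at r1c4, so r1c4=3.
Step 2. [r2c3∈{1}] r2c3 has the single candidate 1. So r2c3=1.
Step 3. [r4c3∈{3}] r4c3 has the single candidate 3 ⇒ r4c3=3.
Step 4. [r4c1∈{2}] only 2 remains possible at r4c1, so r4c1=2.
Step 5. [r1c3∈{4}] r1c3 has the single candidate 4 ⇒ r1c3=4.
Step 6. [r1c1∈{1}] r1c1's peers cover all but 1, so r1c1=1.
Step 7. [r2c2∈{3}] only 3 remains possible at r2c2. So r2c2=3.
Step 8. [r3c4∈{4}] r3c4 has the single candidate 4. So r3c4=4.
Step 9. [r3c2∈{1}] only 1 remains possible at r3c2. So r3c2=1.

Answer: 1 2 4 3 / 4 3 1 2 / 3 1 2 4 / 2 4 3 1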